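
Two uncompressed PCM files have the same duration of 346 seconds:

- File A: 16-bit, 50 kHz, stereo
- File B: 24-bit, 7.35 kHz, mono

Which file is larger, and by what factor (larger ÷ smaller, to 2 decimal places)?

File A, by a factor of 9.07

File A: 50,000 × 2 × 2 = 200,000 bytes/s.
File B: 7,350 × 3 × 1 = 22,050 bytes/s.
File A is larger; ratio = 69,200,000 / 7,629,300 = 9.07.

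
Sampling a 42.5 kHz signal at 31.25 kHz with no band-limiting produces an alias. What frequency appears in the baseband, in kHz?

Nyquist = 31,250/2 = 15,625 Hz; 42,500 Hz exceeds it.
Alias = |42,500 − 1×31,250| = |42,500 − 31,250| = 11,250 Hz = 11.25 kHz.

11.25 kHz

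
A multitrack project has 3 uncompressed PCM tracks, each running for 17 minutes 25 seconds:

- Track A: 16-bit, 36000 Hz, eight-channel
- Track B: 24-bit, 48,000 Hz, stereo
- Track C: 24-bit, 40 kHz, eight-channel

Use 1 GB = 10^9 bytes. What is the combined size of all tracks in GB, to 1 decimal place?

1.9 GB

17 minutes 25 seconds = 1,045 s.
Track A: 36,000 × 1,045 × 2 × 8 = 601,920,000 bytes.
Track B: 48,000 × 1,045 × 3 × 2 = 300,960,000 bytes.
Track C: 40,000 × 1,045 × 3 × 8 = 1,003,200,000 bytes.
Total = 1,906,080,000 bytes = 1.9 GB.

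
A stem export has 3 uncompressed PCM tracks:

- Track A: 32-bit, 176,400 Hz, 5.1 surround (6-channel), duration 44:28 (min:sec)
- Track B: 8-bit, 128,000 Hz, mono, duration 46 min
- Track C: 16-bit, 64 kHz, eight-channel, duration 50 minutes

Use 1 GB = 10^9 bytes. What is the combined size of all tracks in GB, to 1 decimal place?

14.7 GB

Track A: 44:28 (min:sec) = 2,668 s; 176,400 × 2,668 × 4 × 6 = 11,295,244,800 bytes.
Track B: 46 min = 2,760 s; 128,000 × 2,760 × 1 × 1 = 353,280,000 bytes.
Track C: 50 minutes = 3,000 s; 64,000 × 3,000 × 2 × 8 = 3,072,000,000 bytes.
Total = 14,720,524,800 bytes = 14.7 GB.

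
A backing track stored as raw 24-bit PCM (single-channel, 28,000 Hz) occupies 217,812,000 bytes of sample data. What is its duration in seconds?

2,593 seconds

Byte rate = 28,000 × 3 × 1 = 84,000 bytes/s.
Duration = 217,812,000 / 84,000 = 2,593 s.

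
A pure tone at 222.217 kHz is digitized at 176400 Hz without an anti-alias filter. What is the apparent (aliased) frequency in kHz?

45.817 kHz

Nyquist = 176,400/2 = 88,200 Hz; 222,217 Hz exceeds it.
Alias = |222,217 − 1×176,400| = |222,217 − 176,400| = 45,817 Hz = 45.817 kHz.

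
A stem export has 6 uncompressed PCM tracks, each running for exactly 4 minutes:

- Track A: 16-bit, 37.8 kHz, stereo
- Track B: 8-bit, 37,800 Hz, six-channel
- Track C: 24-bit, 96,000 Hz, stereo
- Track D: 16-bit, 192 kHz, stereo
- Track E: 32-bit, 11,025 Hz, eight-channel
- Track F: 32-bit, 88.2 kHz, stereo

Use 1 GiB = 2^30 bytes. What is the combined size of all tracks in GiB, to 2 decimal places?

0.62 GiB

exactly 4 minutes = 240 s.
Track A: 37,800 × 240 × 2 × 2 = 36,288,000 bytes.
Track B: 37,800 × 240 × 1 × 6 = 54,432,000 bytes.
Track C: 96,000 × 240 × 3 × 2 = 138,240,000 bytes.
Track D: 192,000 × 240 × 2 × 2 = 184,320,000 bytes.
Track E: 11,025 × 240 × 4 × 8 = 84,672,000 bytes.
Track F: 88,200 × 240 × 4 × 2 = 169,344,000 bytes.
Total = 667,296,000 bytes = 0.62 GiB.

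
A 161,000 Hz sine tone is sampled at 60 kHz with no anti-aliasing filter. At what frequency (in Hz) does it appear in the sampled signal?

19,000 Hz

Nyquist = 60,000/2 = 30,000 Hz; 161,000 Hz exceeds it.
Alias = |161,000 − 3×60,000| = |161,000 − 180,000| = 19,000 Hz.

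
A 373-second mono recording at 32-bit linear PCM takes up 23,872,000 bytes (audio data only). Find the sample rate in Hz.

16,000 Hz

Bytes = sample_rate × seconds × bytes_per_sample × channels.
sample_rate = 23,872,000 / (373 × 4 × 1) = 23,872,000 / 1,492 = 16,000 Hz.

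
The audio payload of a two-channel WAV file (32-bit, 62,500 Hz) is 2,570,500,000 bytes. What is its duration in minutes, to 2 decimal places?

85.68 minutes

Byte rate = 62,500 × 4 × 2 = 500,000 bytes/s.
Duration = 2,570,500,000 / 500,000 = 5,141 s.
5,141 s / 60 = 85.68 minutes.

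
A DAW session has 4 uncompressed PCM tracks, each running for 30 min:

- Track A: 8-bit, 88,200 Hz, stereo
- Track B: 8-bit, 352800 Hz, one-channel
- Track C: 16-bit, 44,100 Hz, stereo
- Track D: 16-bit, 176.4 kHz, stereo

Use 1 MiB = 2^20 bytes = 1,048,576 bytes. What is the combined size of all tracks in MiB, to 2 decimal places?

30 min = 1,800 s.
Track A: 88,200 × 1,800 × 1 × 2 = 317,520,000 bytes.
Track B: 352,800 × 1,800 × 1 × 1 = 635,040,000 bytes.
Track C: 44,100 × 1,800 × 2 × 2 = 317,520,000 bytes.
Track D: 176,400 × 1,800 × 2 × 2 = 1,270,080,000 bytes.
Total = 2,540,160,000 bytes = 2422.49 MiB.

2422.49 MiB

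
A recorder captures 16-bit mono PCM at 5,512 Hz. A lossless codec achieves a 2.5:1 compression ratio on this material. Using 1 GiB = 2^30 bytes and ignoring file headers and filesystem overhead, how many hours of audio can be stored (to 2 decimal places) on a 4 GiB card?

270.56 hours

Uncompressed byte rate = 5,512 × 2 × 1 = 11,024 bytes/s.
After 2.5:1 compression, effective rate ≈ 4409.6 bytes/s.
Capacity = 4 × 1,073,741,824 = 4,294,967,296 bytes.
4,294,967,296 / effective rate ≈ 974003.83 s → 270.56 hours.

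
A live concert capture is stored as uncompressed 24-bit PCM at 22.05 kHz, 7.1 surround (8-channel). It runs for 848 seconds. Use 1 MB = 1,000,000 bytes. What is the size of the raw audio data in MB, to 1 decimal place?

Bytes = 22,050 samples/s × 848 s × 3 bytes/sample × 8 ch = 448,761,600 bytes.
448,761,600 / 1,000,000 = 448.8 MB.

448.8 MB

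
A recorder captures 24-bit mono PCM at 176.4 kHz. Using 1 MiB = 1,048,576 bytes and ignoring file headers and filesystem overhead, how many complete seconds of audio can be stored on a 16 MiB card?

Uncompressed byte rate = 176,400 × 3 × 1 = 529,200 bytes/s.
Capacity = 16 × 1,048,576 = 16,777,216 bytes.
16,777,216 / 529,200 ≈ 31.7 s → 31 seconds.

31 seconds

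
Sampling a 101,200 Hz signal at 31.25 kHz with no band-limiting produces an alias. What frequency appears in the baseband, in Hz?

Nyquist = 31,250/2 = 15,625 Hz; 101,200 Hz exceeds it.
Alias = |101,200 − 3×31,250| = |101,200 − 93,750| = 7,450 Hz.

7,450 Hz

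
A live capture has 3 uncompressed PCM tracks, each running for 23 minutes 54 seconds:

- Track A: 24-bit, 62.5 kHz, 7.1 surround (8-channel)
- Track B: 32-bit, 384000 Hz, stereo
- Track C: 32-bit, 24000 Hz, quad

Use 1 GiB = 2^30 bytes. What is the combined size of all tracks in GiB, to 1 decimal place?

23 minutes 54 seconds = 1,434 s.
Track A: 62,500 × 1,434 × 3 × 8 = 2,151,000,000 bytes.
Track B: 384,000 × 1,434 × 4 × 2 = 4,405,248,000 bytes.
Track C: 24,000 × 1,434 × 4 × 4 = 550,656,000 bytes.
Total = 7,106,904,000 bytes = 6.6 GiB.

6.6 GiB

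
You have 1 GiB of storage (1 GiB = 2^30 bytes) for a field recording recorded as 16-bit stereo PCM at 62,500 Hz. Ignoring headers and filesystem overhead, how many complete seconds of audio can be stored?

Uncompressed byte rate = 62,500 × 2 × 2 = 250,000 bytes/s.
Capacity = 1 × 1,073,741,824 = 1,073,741,824 bytes.
1,073,741,824 / 250,000 ≈ 4294.97 s → 4,294 seconds.

4,294 seconds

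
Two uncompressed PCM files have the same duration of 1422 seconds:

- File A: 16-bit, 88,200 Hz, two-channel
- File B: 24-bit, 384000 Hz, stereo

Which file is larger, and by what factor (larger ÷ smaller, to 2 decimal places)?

File B, by a factor of 6.53

File A: 88,200 × 2 × 2 = 352,800 bytes/s.
File B: 384,000 × 3 × 2 = 2,304,000 bytes/s.
File B is larger; ratio = 3,276,288,000 / 501,681,600 = 6.53.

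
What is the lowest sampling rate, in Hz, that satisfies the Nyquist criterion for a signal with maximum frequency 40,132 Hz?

80,264 Hz

Minimum sample rate = 2 × 40,132 Hz = 80,264 Hz.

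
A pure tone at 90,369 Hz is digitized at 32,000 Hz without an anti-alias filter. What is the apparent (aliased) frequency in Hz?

Nyquist = 32,000/2 = 16,000 Hz; 90,369 Hz exceeds it.
Alias = |90,369 − 3×32,000| = |90,369 − 96,000| = 5,631 Hz.

5,631 Hz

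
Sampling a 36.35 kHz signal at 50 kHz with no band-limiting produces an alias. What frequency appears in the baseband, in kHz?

Nyquist = 50,000/2 = 25,000 Hz; 36,350 Hz exceeds it.
Alias = |36,350 − 1×50,000| = |36,350 − 50,000| = 13,650 Hz = 13.65 kHz.

13.65 kHz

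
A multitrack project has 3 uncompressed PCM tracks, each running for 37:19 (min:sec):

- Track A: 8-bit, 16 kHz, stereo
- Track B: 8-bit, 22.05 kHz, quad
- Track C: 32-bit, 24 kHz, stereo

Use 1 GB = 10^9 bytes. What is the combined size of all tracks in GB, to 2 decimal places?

0.70 GB

37:19 (min:sec) = 2,239 s.
Track A: 16,000 × 2,239 × 1 × 2 = 71,648,000 bytes.
Track B: 22,050 × 2,239 × 1 × 4 = 197,479,800 bytes.
Track C: 24,000 × 2,239 × 4 × 2 = 429,888,000 bytes.
Total = 699,015,800 bytes = 0.70 GB.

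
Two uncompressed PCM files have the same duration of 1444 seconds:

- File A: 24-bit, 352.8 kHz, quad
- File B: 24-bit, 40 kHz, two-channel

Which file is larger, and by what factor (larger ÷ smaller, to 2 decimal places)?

File A: 352,800 × 3 × 4 = 4,233,600 bytes/s.
File B: 40,000 × 3 × 2 = 240,000 bytes/s.
File A is larger; ratio = 6,113,318,400 / 346,560,000 = 17.64.

File A, by a factor of 17.64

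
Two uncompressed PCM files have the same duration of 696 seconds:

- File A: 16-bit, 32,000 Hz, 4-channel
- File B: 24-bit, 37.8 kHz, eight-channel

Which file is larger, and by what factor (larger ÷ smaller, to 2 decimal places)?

File A: 32,000 × 2 × 4 = 256,000 bytes/s.
File B: 37,800 × 3 × 8 = 907,200 bytes/s.
File B is larger; ratio = 631,411,200 / 178,176,000 = 3.54.

File B, by a factor of 3.54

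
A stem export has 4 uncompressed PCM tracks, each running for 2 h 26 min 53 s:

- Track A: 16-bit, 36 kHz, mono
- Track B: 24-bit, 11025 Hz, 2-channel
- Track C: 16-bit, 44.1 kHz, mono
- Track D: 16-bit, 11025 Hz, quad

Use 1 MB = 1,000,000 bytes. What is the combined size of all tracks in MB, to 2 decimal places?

2772.13 MB

2 h 26 min 53 s = 8,813 s.
Track A: 36,000 × 8,813 × 2 × 1 = 634,536,000 bytes.
Track B: 11,025 × 8,813 × 3 × 2 = 582,979,950 bytes.
Track C: 44,100 × 8,813 × 2 × 1 = 777,306,600 bytes.
Track D: 11,025 × 8,813 × 2 × 4 = 777,306,600 bytes.
Total = 2,772,129,150 bytes = 2772.13 MB.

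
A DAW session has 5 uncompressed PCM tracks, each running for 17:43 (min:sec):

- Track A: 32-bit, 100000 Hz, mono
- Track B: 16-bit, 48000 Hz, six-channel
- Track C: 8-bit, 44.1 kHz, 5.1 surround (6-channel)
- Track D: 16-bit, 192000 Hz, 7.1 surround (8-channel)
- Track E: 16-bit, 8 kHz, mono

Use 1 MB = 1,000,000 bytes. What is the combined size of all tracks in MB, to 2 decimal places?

17:43 (min:sec) = 1,063 s.
Track A: 100,000 × 1,063 × 4 × 1 = 425,200,000 bytes.
Track B: 48,000 × 1,063 × 2 × 6 = 612,288,000 bytes.
Track C: 44,100 × 1,063 × 1 × 6 = 281,269,800 bytes.
Track D: 192,000 × 1,063 × 2 × 8 = 3,265,536,000 bytes.
Track E: 8,000 × 1,063 × 2 × 1 = 17,008,000 bytes.
Total = 4,601,301,800 bytes = 4601.30 MB.

4601.30 MB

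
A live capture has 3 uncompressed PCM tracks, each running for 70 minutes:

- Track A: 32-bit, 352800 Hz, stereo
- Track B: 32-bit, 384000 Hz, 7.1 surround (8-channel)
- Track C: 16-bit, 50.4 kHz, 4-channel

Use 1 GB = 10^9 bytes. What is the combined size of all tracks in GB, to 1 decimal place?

70 minutes = 4,200 s.
Track A: 352,800 × 4,200 × 4 × 2 = 11,854,080,000 bytes.
Track B: 384,000 × 4,200 × 4 × 8 = 51,609,600,000 bytes.
Track C: 50,400 × 4,200 × 2 × 4 = 1,693,440,000 bytes.
Total = 65,157,120,000 bytes = 65.2 GB.

65.2 GB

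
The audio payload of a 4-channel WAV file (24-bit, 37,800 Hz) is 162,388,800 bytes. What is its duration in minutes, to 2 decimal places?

5.97 minutes

Byte rate = 37,800 × 3 × 4 = 453,600 bytes/s.
Duration = 162,388,800 / 453,600 = 358 s.
358 s / 60 = 5.97 minutes.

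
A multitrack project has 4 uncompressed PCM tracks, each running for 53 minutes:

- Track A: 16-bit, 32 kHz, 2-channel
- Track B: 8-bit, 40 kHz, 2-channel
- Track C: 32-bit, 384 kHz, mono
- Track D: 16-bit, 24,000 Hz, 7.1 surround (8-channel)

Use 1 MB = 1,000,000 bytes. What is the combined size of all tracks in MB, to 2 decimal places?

53 minutes = 3,180 s.
Track A: 32,000 × 3,180 × 2 × 2 = 407,040,000 bytes.
Track B: 40,000 × 3,180 × 1 × 2 = 254,400,000 bytes.
Track C: 384,000 × 3,180 × 4 × 1 = 4,884,480,000 bytes.
Track D: 24,000 × 3,180 × 2 × 8 = 1,221,120,000 bytes.
Total = 6,767,040,000 bytes = 6767.04 MB.

6767.04 MB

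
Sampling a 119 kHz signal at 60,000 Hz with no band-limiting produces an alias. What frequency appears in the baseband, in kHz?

1 kHz

Nyquist = 60,000/2 = 30,000 Hz; 119,000 Hz exceeds it.
Alias = |119,000 − 2×60,000| = |119,000 − 120,000| = 1,000 Hz = 1 kHz.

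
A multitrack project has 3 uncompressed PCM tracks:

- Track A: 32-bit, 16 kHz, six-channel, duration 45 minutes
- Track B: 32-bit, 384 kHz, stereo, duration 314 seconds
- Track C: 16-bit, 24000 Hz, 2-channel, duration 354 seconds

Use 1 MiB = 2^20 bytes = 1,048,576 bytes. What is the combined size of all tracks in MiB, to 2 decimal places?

1941.10 MiB

Track A: 45 minutes = 2,700 s; 16,000 × 2,700 × 4 × 6 = 1,036,800,000 bytes.
Track B: 384,000 × 314 × 4 × 2 = 964,608,000 bytes.
Track C: 24,000 × 354 × 2 × 2 = 33,984,000 bytes.
Total = 2,035,392,000 bytes = 1941.10 MiB.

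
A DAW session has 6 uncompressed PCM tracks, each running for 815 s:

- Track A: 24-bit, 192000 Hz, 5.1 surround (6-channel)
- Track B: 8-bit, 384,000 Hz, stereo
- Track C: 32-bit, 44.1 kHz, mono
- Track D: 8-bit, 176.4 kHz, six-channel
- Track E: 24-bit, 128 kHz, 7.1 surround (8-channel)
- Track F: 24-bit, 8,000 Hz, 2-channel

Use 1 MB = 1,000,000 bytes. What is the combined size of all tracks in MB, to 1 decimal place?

6991.7 MB

Track A: 192,000 × 815 × 3 × 6 = 2,816,640,000 bytes.
Track B: 384,000 × 815 × 1 × 2 = 625,920,000 bytes.
Track C: 44,100 × 815 × 4 × 1 = 143,766,000 bytes.
Track D: 176,400 × 815 × 1 × 6 = 862,596,000 bytes.
Track E: 128,000 × 815 × 3 × 8 = 2,503,680,000 bytes.
Track F: 8,000 × 815 × 3 × 2 = 39,120,000 bytes.
Total = 6,991,722,000 bytes = 6991.7 MB.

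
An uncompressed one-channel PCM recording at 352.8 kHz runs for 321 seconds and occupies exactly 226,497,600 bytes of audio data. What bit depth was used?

16 bits

Bytes per sample = 226,497,600 / (352,800 × 321 × 1) = 226,497,600 / 113,248,800 = 2.
Bit depth = 2 × 8 = 16 bits.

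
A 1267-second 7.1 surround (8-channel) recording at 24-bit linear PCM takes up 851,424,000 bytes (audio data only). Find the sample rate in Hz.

28,000 Hz

Bytes = sample_rate × seconds × bytes_per_sample × channels.
sample_rate = 851,424,000 / (1,267 × 3 × 8) = 851,424,000 / 30,408 = 28,000 Hz.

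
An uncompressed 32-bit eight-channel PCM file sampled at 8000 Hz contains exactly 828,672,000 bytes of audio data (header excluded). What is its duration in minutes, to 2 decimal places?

53.95 minutes

Byte rate = 8,000 × 4 × 8 = 256,000 bytes/s.
Duration = 828,672,000 / 256,000 = 3,237 s.
3,237 s / 60 = 53.95 minutes.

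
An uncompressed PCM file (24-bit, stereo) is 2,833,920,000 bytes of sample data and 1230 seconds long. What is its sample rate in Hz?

384,000 Hz

Bytes = sample_rate × seconds × bytes_per_sample × channels.
sample_rate = 2,833,920,000 / (1,230 × 3 × 2) = 2,833,920,000 / 7,380 = 384,000 Hz.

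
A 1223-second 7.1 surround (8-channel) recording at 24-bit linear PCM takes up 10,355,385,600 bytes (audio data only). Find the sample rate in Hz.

352,800 Hz

Bytes = sample_rate × seconds × bytes_per_sample × channels.
sample_rate = 10,355,385,600 / (1,223 × 3 × 8) = 10,355,385,600 / 29,352 = 352,800 Hz.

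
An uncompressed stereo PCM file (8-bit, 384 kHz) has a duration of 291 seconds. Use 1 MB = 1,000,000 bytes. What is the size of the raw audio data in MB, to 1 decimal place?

Bytes = 384,000 samples/s × 291 s × 1 bytes/sample × 2 ch = 223,488,000 bytes.
223,488,000 / 1,000,000 = 223.5 MB.

223.5 MB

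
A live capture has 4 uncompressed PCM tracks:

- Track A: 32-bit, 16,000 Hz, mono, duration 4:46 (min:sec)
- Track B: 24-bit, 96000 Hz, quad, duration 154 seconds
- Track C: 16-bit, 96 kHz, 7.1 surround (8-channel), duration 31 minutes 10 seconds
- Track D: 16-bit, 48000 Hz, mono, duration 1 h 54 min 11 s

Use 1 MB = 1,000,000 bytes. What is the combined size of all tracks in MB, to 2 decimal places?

Track A: 4:46 (min:sec) = 286 s; 16,000 × 286 × 4 × 1 = 18,304,000 bytes.
Track B: 96,000 × 154 × 3 × 4 = 177,408,000 bytes.
Track C: 31 minutes 10 seconds = 1,870 s; 96,000 × 1,870 × 2 × 8 = 2,872,320,000 bytes.
Track D: 1 h 54 min 11 s = 6,851 s; 48,000 × 6,851 × 2 × 1 = 657,696,000 bytes.
Total = 3,725,728,000 bytes = 3725.73 MB.

3725.73 MB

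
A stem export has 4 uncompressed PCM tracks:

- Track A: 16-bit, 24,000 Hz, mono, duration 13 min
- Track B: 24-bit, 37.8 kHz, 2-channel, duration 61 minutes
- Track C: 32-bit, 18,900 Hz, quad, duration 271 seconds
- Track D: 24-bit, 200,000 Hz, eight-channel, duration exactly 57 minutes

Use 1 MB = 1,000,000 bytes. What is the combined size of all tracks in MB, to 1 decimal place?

17365.5 MB

Track A: 13 min = 780 s; 24,000 × 780 × 2 × 1 = 37,440,000 bytes.
Track B: 61 minutes = 3,660 s; 37,800 × 3,660 × 3 × 2 = 830,088,000 bytes.
Track C: 18,900 × 271 × 4 × 4 = 81,950,400 bytes.
Track D: exactly 57 minutes = 3,420 s; 200,000 × 3,420 × 3 × 8 = 16,416,000,000 bytes.
Total = 17,365,478,400 bytes = 17365.5 MB.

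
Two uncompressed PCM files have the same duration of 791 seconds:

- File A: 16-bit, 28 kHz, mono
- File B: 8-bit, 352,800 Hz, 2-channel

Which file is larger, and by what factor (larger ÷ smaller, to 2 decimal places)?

File A: 28,000 × 2 × 1 = 56,000 bytes/s.
File B: 352,800 × 1 × 2 = 705,600 bytes/s.
File B is larger; ratio = 558,129,600 / 44,296,000 = 12.60.

File B, by a factor of 12.60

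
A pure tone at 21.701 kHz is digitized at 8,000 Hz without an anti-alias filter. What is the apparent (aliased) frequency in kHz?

Nyquist = 8,000/2 = 4,000 Hz; 21,701 Hz exceeds it.
Alias = |21,701 − 3×8,000| = |21,701 − 24,000| = 2,299 Hz = 2.299 kHz.

2.299 kHz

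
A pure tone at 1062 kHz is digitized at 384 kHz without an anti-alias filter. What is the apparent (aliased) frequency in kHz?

90 kHz

Nyquist = 384,000/2 = 192,000 Hz; 1,062,000 Hz exceeds it.
Alias = |1,062,000 − 3×384,000| = |1,062,000 − 1,152,000| = 90,000 Hz = 90 kHz.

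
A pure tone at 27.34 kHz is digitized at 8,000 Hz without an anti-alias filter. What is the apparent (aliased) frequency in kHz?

3.34 kHz

Nyquist = 8,000/2 = 4,000 Hz; 27,340 Hz exceeds it.
Alias = |27,340 − 3×8,000| = |27,340 − 24,000| = 3,340 Hz = 3.34 kHz.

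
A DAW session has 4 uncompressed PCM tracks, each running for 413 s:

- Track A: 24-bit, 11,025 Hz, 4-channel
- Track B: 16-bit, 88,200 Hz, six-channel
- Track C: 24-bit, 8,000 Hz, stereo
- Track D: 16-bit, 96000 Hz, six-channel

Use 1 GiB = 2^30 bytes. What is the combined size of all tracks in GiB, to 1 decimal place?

Track A: 11,025 × 413 × 3 × 4 = 54,639,900 bytes.
Track B: 88,200 × 413 × 2 × 6 = 437,119,200 bytes.
Track C: 8,000 × 413 × 3 × 2 = 19,824,000 bytes.
Track D: 96,000 × 413 × 2 × 6 = 475,776,000 bytes.
Total = 987,359,100 bytes = 0.9 GiB.

0.9 GiB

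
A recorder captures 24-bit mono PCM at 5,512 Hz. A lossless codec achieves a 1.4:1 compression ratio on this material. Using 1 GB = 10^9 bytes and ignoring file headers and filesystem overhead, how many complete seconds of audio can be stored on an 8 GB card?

677,310 seconds

Uncompressed byte rate = 5,512 × 3 × 1 = 16,536 bytes/s.
After 1.4:1 compression, effective rate ≈ 11811.43 bytes/s.
Capacity = 8 × 1,000,000,000 = 8,000,000,000 bytes.
8,000,000,000 / effective rate ≈ 677310.11 s → 677,310 seconds.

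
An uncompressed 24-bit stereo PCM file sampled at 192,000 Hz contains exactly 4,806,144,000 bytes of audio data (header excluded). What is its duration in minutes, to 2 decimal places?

69.53 minutes

Byte rate = 192,000 × 3 × 2 = 1,152,000 bytes/s.
Duration = 4,806,144,000 / 1,152,000 = 4,172 s.
4,172 s / 60 = 69.53 minutes.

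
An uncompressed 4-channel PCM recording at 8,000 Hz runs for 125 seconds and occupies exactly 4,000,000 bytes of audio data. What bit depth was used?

Bytes per sample = 4,000,000 / (8,000 × 125 × 4) = 4,000,000 / 4,000,000 = 1.
Bit depth = 1 × 8 = 8 bits.

8 bits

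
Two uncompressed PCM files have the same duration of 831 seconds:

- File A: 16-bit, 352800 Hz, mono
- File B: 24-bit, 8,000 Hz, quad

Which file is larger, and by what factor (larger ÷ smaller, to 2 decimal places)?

File A, by a factor of 7.35

File A: 352,800 × 2 × 1 = 705,600 bytes/s.
File B: 8,000 × 3 × 4 = 96,000 bytes/s.
File A is larger; ratio = 586,353,600 / 79,776,000 = 7.35.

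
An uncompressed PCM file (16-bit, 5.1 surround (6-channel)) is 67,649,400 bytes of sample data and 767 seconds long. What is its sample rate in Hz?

Bytes = sample_rate × seconds × bytes_per_sample × channels.
sample_rate = 67,649,400 / (767 × 2 × 6) = 67,649,400 / 9,204 = 7,350 Hz.

7,350 Hz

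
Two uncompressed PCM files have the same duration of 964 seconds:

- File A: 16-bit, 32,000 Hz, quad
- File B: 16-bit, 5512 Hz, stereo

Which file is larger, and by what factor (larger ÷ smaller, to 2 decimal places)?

File A, by a factor of 11.61

File A: 32,000 × 2 × 4 = 256,000 bytes/s.
File B: 5,512 × 2 × 2 = 22,048 bytes/s.
File A is larger; ratio = 246,784,000 / 21,254,272 = 11.61.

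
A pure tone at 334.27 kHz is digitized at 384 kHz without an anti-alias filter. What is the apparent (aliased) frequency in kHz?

49.73 kHz

Nyquist = 384,000/2 = 192,000 Hz; 334,270 Hz exceeds it.
Alias = |334,270 − 1×384,000| = |334,270 − 384,000| = 49,730 Hz = 49.73 kHz.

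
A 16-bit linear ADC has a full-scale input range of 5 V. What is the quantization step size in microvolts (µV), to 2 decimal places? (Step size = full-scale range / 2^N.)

5 V / 2^16 = 5 / 65,536 V = 76.29 µV.

76.29 µV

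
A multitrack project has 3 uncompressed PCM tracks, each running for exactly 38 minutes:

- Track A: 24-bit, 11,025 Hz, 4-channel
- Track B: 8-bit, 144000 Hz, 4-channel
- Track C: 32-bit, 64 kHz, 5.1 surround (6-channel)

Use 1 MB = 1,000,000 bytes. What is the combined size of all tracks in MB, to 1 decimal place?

exactly 38 minutes = 2,280 s.
Track A: 11,025 × 2,280 × 3 × 4 = 301,644,000 bytes.
Track B: 144,000 × 2,280 × 1 × 4 = 1,313,280,000 bytes.
Track C: 64,000 × 2,280 × 4 × 6 = 3,502,080,000 bytes.
Total = 5,117,004,000 bytes = 5117.0 MB.

5117.0 MB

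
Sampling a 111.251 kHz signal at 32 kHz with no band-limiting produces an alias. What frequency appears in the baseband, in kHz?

Nyquist = 32,000/2 = 16,000 Hz; 111,251 Hz exceeds it.
Alias = |111,251 − 3×32,000| = |111,251 − 96,000| = 15,251 Hz = 15.251 kHz.

15.251 kHz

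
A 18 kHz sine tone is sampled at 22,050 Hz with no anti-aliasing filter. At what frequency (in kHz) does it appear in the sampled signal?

Nyquist = 22,050/2 = 11,025 Hz; 18,000 Hz exceeds it.
Alias = |18,000 − 1×22,050| = |18,000 − 22,050| = 4,050 Hz = 4.05 kHz.

4.05 kHz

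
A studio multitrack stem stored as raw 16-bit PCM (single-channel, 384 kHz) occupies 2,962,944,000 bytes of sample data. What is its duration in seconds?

Byte rate = 384,000 × 2 × 1 = 768,000 bytes/s.
Duration = 2,962,944,000 / 768,000 = 3,858 s.

3,858 seconds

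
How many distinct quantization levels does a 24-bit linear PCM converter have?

2^24 = 16,777,216.

16,777,216 levels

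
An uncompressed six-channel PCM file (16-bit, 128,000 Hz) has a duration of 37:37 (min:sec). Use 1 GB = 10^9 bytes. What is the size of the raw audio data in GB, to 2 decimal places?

Duration = 37:37 (min:sec) = 2,257 s.
Bytes = 128,000 samples/s × 2,257 s × 2 bytes/sample × 6 ch = 3,466,752,000 bytes.
3,466,752,000 / 1,000,000,000 = 3.47 GB.

3.47 GB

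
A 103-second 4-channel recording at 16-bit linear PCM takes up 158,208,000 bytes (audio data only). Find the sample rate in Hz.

Bytes = sample_rate × seconds × bytes_per_sample × channels.
sample_rate = 158,208,000 / (103 × 2 × 4) = 158,208,000 / 824 = 192,000 Hz.

192,000 Hz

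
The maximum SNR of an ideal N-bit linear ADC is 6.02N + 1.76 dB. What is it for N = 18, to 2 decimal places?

6.02 × 18 + 1.76 = 110.12 dB.

110.12 dB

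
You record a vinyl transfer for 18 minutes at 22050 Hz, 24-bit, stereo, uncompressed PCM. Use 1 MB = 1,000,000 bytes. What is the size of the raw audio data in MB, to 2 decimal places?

Duration = 18 minutes = 1,080 s.
Bytes = 22,050 samples/s × 1,080 s × 3 bytes/sample × 2 ch = 142,884,000 bytes.
142,884,000 / 1,000,000 = 142.88 MB.

142.88 MB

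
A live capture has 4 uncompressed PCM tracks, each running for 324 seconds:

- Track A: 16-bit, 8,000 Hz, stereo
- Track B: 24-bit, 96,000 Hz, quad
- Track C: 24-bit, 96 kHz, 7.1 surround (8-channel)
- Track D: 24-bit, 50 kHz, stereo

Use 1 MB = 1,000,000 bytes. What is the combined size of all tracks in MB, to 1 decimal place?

1227.3 MB

Track A: 8,000 × 324 × 2 × 2 = 10,368,000 bytes.
Track B: 96,000 × 324 × 3 × 4 = 373,248,000 bytes.
Track C: 96,000 × 324 × 3 × 8 = 746,496,000 bytes.
Track D: 50,000 × 324 × 3 × 2 = 97,200,000 bytes.
Total = 1,227,312,000 bytes = 1227.3 MB.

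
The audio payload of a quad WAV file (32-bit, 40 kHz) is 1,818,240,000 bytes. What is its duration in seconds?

Byte rate = 40,000 × 4 × 4 = 640,000 bytes/s.
Duration = 1,818,240,000 / 640,000 = 2,841 s.

2,841 seconds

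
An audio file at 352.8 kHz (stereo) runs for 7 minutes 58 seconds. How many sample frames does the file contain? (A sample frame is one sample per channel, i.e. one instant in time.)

7 minutes 58 seconds = 478 s.
352,800 samples/s × 478 s = 168,638,400 frames.

168,638,400 sample frames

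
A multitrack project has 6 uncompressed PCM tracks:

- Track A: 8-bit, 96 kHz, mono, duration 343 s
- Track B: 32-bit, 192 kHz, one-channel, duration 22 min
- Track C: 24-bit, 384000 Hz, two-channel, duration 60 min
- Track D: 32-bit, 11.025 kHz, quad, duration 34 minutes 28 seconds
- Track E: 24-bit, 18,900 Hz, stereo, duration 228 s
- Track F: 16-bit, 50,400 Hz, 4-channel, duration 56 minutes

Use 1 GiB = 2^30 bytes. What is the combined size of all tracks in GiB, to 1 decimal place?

10.3 GiB

Track A: 96,000 × 343 × 1 × 1 = 32,928,000 bytes.
Track B: 22 min = 1,320 s; 192,000 × 1,320 × 4 × 1 = 1,013,760,000 bytes.
Track C: 60 min = 3,600 s; 384,000 × 3,600 × 3 × 2 = 8,294,400,000 bytes.
Track D: 34 minutes 28 seconds = 2,068 s; 11,025 × 2,068 × 4 × 4 = 364,795,200 bytes.
Track E: 18,900 × 228 × 3 × 2 = 25,855,200 bytes.
Track F: 56 minutes = 3,360 s; 50,400 × 3,360 × 2 × 4 = 1,354,752,000 bytes.
Total = 11,086,490,400 bytes = 10.3 GiB.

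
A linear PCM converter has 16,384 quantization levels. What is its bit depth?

log2(16,384) = 14.

14 bits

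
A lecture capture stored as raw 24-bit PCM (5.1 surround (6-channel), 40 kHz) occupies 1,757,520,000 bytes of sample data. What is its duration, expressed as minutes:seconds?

40:41

Byte rate = 40,000 × 3 × 6 = 720,000 bytes/s.
Duration = 1,757,520,000 / 720,000 = 2,441 s.
2,441 s = 40:41.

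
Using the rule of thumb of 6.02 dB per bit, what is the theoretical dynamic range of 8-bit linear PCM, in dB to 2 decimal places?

8 × 6.02 = 48.16 dB.

48.16 dB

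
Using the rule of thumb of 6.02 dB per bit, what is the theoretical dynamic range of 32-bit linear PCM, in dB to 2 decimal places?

32 × 6.02 = 192.64 dB.

192.64 dB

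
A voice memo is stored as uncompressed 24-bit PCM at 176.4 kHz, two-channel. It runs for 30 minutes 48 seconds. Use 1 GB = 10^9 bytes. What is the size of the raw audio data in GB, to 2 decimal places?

Duration = 30 minutes 48 seconds = 1,848 s.
Bytes = 176,400 samples/s × 1,848 s × 3 bytes/sample × 2 ch = 1,955,923,200 bytes.
1,955,923,200 / 1,000,000,000 = 1.96 GB.

1.96 GB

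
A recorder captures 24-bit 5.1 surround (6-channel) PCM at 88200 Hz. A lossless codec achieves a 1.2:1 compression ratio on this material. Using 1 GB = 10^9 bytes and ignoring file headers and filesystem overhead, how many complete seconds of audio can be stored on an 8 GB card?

6,046 seconds

Uncompressed byte rate = 88,200 × 3 × 6 = 1,587,600 bytes/s.
After 1.2:1 compression, effective rate ≈ 1323000 bytes/s.
Capacity = 8 × 1,000,000,000 = 8,000,000,000 bytes.
8,000,000,000 / effective rate ≈ 6046.86 s → 6,046 seconds.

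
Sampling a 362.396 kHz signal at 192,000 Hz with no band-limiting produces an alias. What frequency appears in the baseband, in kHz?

Nyquist = 192,000/2 = 96,000 Hz; 362,396 Hz exceeds it.
Alias = |362,396 − 2×192,000| = |362,396 − 384,000| = 21,604 Hz = 21.604 kHz.

21.604 kHz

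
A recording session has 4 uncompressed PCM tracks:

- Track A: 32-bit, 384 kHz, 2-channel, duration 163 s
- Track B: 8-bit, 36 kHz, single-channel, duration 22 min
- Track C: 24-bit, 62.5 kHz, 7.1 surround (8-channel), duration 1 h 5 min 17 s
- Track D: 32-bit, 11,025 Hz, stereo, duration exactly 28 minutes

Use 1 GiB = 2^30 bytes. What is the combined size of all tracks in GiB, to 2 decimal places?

Track A: 384,000 × 163 × 4 × 2 = 500,736,000 bytes.
Track B: 22 min = 1,320 s; 36,000 × 1,320 × 1 × 1 = 47,520,000 bytes.
Track C: 1 h 5 min 17 s = 3,917 s; 62,500 × 3,917 × 3 × 8 = 5,875,500,000 bytes.
Track D: exactly 28 minutes = 1,680 s; 11,025 × 1,680 × 4 × 2 = 148,176,000 bytes.
Total = 6,571,932,000 bytes = 6.12 GiB.

6.12 GiB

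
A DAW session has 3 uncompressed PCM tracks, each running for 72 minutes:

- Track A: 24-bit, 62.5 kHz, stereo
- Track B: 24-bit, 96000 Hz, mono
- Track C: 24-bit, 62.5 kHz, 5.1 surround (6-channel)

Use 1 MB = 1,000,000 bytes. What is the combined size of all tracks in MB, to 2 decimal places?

72 minutes = 4,320 s.
Track A: 62,500 × 4,320 × 3 × 2 = 1,620,000,000 bytes.
Track B: 96,000 × 4,320 × 3 × 1 = 1,244,160,000 bytes.
Track C: 62,500 × 4,320 × 3 × 6 = 4,860,000,000 bytes.
Total = 7,724,160,000 bytes = 7724.16 MB.

7724.16 MB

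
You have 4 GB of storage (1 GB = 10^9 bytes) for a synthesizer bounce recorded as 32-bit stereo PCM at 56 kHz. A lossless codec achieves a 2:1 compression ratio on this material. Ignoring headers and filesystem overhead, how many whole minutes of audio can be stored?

Uncompressed byte rate = 56,000 × 4 × 2 = 448,000 bytes/s.
After 2:1 compression, effective rate ≈ 224000 bytes/s.
Capacity = 4 × 1,000,000,000 = 4,000,000,000 bytes.
4,000,000,000 / effective rate ≈ 17857.14 s → 297 minutes.

297 minutes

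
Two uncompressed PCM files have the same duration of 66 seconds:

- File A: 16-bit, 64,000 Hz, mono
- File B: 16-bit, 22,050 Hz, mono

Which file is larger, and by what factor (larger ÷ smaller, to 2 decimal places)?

File A: 64,000 × 2 × 1 = 128,000 bytes/s.
File B: 22,050 × 2 × 1 = 44,100 bytes/s.
File A is larger; ratio = 8,448,000 / 2,910,600 = 2.90.

File A, by a factor of 2.90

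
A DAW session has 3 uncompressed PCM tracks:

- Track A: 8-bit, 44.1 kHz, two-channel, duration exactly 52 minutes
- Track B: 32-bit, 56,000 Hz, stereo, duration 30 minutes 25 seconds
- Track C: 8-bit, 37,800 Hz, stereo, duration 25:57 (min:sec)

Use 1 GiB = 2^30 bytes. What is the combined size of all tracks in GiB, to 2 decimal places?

Track A: exactly 52 minutes = 3,120 s; 44,100 × 3,120 × 1 × 2 = 275,184,000 bytes.
Track B: 30 minutes 25 seconds = 1,825 s; 56,000 × 1,825 × 4 × 2 = 817,600,000 bytes.
Track C: 25:57 (min:sec) = 1,557 s; 37,800 × 1,557 × 1 × 2 = 117,709,200 bytes.
Total = 1,210,493,200 bytes = 1.13 GiB.

1.13 GiB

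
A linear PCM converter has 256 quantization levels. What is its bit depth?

8 bits

log2(256) = 8.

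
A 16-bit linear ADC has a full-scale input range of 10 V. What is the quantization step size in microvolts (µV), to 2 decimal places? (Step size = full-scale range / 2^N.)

152.59 µV

10 V / 2^16 = 10 / 65,536 V = 152.59 µV.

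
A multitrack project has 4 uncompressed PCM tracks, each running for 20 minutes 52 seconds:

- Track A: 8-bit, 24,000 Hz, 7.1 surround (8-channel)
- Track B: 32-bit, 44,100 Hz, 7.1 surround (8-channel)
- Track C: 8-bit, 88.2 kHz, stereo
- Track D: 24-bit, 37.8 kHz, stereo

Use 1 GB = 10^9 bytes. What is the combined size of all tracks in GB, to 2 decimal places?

20 minutes 52 seconds = 1,252 s.
Track A: 24,000 × 1,252 × 1 × 8 = 240,384,000 bytes.
Track B: 44,100 × 1,252 × 4 × 8 = 1,766,822,400 bytes.
Track C: 88,200 × 1,252 × 1 × 2 = 220,852,800 bytes.
Track D: 37,800 × 1,252 × 3 × 2 = 283,953,600 bytes.
Total = 2,512,012,800 bytes = 2.51 GB.

2.51 GB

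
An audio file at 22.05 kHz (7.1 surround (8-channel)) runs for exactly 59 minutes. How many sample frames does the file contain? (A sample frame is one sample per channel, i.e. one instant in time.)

exactly 59 minutes = 3,540 s.
22,050 samples/s × 3,540 s = 78,057,000 frames.

78,057,000 sample frames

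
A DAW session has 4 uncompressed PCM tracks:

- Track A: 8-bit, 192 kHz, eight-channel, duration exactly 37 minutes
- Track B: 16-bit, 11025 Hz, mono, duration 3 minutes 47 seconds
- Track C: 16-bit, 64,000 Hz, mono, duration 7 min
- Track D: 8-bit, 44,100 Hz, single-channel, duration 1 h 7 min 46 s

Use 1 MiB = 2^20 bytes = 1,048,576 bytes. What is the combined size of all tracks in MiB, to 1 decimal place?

Track A: exactly 37 minutes = 2,220 s; 192,000 × 2,220 × 1 × 8 = 3,409,920,000 bytes.
Track B: 3 minutes 47 seconds = 227 s; 11,025 × 227 × 2 × 1 = 5,005,350 bytes.
Track C: 7 min = 420 s; 64,000 × 420 × 2 × 1 = 53,760,000 bytes.
Track D: 1 h 7 min 46 s = 4,066 s; 44,100 × 4,066 × 1 × 1 = 179,310,600 bytes.
Total = 3,647,995,950 bytes = 3479.0 MiB.

3479.0 MiB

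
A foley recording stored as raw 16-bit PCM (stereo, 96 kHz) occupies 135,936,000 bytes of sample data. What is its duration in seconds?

Byte rate = 96,000 × 2 × 2 = 384,000 bytes/s.
Duration = 135,936,000 / 384,000 = 354 s.

354 seconds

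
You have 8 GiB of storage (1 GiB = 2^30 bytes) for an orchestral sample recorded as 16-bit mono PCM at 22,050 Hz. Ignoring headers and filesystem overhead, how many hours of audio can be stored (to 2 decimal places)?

Uncompressed byte rate = 22,050 × 2 × 1 = 44,100 bytes/s.
Capacity = 8 × 1,073,741,824 = 8,589,934,592 bytes.
8,589,934,592 / 44,100 ≈ 194783.1 s → 54.11 hours.

54.11 hours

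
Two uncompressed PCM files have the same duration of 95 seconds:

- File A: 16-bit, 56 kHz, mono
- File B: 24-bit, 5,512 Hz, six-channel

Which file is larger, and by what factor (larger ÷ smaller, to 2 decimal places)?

File A: 56,000 × 2 × 1 = 112,000 bytes/s.
File B: 5,512 × 3 × 6 = 99,216 bytes/s.
File A is larger; ratio = 10,640,000 / 9,425,520 = 1.13.

File A, by a factor of 1.13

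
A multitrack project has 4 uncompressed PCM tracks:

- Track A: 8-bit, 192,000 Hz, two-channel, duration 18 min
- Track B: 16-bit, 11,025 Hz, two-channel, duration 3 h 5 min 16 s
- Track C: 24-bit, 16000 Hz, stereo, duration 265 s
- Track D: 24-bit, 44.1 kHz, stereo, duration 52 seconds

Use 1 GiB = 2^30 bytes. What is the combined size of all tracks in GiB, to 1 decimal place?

Track A: 18 min = 1,080 s; 192,000 × 1,080 × 1 × 2 = 414,720,000 bytes.
Track B: 3 h 5 min 16 s = 11,116 s; 11,025 × 11,116 × 2 × 2 = 490,215,600 bytes.
Track C: 16,000 × 265 × 3 × 2 = 25,440,000 bytes.
Track D: 44,100 × 52 × 3 × 2 = 13,759,200 bytes.
Total = 944,134,800 bytes = 0.9 GiB.

0.9 GiB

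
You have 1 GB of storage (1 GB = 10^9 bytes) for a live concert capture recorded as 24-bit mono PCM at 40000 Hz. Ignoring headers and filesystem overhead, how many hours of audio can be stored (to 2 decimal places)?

Uncompressed byte rate = 40,000 × 3 × 1 = 120,000 bytes/s.
Capacity = 1 × 1,000,000,000 = 1,000,000,000 bytes.
1,000,000,000 / 120,000 ≈ 8333.33 s → 2.31 hours.

2.31 hours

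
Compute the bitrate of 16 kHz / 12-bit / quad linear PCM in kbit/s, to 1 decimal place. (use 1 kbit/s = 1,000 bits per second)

Bit rate = 16,000 × 12 × 4 = 768,000 bits/s.
= 768.0 kbit/s.

768.0 kbit/s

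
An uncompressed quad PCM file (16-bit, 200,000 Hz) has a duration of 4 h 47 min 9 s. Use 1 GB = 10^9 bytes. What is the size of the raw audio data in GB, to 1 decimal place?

27.6 GB

Duration = 4 h 47 min 9 s = 17,229 s.
Bytes = 200,000 samples/s × 17,229 s × 2 bytes/sample × 4 ch = 27,566,400,000 bytes.
27,566,400,000 / 1,000,000,000 = 27.6 GB.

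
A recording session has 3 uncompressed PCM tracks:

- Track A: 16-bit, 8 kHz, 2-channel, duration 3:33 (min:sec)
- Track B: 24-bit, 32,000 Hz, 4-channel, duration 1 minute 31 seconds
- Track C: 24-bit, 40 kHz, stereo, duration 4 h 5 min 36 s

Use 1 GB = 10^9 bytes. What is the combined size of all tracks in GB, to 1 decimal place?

Track A: 3:33 (min:sec) = 213 s; 8,000 × 213 × 2 × 2 = 6,816,000 bytes.
Track B: 1 minute 31 seconds = 91 s; 32,000 × 91 × 3 × 4 = 34,944,000 bytes.
Track C: 4 h 5 min 36 s = 14,736 s; 40,000 × 14,736 × 3 × 2 = 3,536,640,000 bytes.
Total = 3,578,400,000 bytes = 3.6 GB.

3.6 GB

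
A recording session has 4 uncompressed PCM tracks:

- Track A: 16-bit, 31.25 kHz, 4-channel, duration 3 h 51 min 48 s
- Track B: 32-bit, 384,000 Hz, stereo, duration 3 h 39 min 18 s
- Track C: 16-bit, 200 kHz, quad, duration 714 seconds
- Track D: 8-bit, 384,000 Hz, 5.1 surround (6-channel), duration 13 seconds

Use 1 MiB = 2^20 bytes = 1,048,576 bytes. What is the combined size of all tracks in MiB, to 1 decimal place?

42982.8 MiB

Track A: 3 h 51 min 48 s = 13,908 s; 31,250 × 13,908 × 2 × 4 = 3,477,000,000 bytes.
Track B: 3 h 39 min 18 s = 13,158 s; 384,000 × 13,158 × 4 × 2 = 40,421,376,000 bytes.
Track C: 200,000 × 714 × 2 × 4 = 1,142,400,000 bytes.
Track D: 384,000 × 13 × 1 × 6 = 29,952,000 bytes.
Total = 45,070,728,000 bytes = 42982.8 MiB.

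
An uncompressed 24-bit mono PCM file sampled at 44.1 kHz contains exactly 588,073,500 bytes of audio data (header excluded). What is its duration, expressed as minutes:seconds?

Byte rate = 44,100 × 3 × 1 = 132,300 bytes/s.
Duration = 588,073,500 / 132,300 = 4,445 s.
4,445 s = 74:05.

74:05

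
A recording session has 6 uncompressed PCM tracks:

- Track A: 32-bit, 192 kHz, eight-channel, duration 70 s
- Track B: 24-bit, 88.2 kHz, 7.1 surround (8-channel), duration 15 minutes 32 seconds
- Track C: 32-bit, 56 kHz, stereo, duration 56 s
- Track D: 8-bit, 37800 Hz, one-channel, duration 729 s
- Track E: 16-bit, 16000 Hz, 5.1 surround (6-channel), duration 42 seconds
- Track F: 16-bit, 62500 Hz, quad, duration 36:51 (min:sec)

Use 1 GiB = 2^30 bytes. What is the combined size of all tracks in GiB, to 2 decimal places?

Track A: 192,000 × 70 × 4 × 8 = 430,080,000 bytes.
Track B: 15 minutes 32 seconds = 932 s; 88,200 × 932 × 3 × 8 = 1,972,857,600 bytes.
Track C: 56,000 × 56 × 4 × 2 = 25,088,000 bytes.
Track D: 37,800 × 729 × 1 × 1 = 27,556,200 bytes.
Track E: 16,000 × 42 × 2 × 6 = 8,064,000 bytes.
Track F: 36:51 (min:sec) = 2,211 s; 62,500 × 2,211 × 2 × 4 = 1,105,500,000 bytes.
Total = 3,569,145,800 bytes = 3.32 GiB.

3.32 GiB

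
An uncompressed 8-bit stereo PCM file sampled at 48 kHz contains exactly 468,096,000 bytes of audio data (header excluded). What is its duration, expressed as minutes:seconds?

Byte rate = 48,000 × 1 × 2 = 96,000 bytes/s.
Duration = 468,096,000 / 96,000 = 4,876 s.
4,876 s = 81:16.

81:16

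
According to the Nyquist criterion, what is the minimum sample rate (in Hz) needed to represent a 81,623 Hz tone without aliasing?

163,246 Hz

Minimum sample rate = 2 × 81,623 Hz = 163,246 Hz.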